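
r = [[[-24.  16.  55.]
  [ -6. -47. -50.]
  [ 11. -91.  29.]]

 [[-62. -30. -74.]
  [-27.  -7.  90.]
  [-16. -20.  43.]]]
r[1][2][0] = -16.0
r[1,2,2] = 43.0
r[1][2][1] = -20.0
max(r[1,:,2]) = 90.0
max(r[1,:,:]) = 90.0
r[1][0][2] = -74.0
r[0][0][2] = 55.0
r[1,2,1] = -20.0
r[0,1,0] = -6.0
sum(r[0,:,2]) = 34.0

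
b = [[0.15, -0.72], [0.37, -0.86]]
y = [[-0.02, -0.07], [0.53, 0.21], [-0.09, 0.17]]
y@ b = [[-0.03,0.07], [0.16,-0.56], [0.05,-0.08]]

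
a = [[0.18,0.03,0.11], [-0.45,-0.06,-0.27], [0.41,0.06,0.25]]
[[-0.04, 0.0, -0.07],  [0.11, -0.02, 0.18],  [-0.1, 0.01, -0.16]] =a@ [[-0.23, 0.20, -0.36], [0.31, -0.12, -0.57], [-0.08, -0.25, 0.07]]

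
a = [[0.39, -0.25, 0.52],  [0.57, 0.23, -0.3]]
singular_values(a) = [0.7, 0.68]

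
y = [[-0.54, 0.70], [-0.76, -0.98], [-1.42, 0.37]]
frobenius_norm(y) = 2.11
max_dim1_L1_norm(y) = 1.79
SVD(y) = [[-0.36, 0.50], [-0.37, -0.85], [-0.85, 0.16]] @ diag([1.7043162059494978, 1.252280427914574]) @ [[0.99, -0.12], [0.12, 0.99]]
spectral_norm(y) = 1.70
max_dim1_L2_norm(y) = 1.47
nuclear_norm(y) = 2.96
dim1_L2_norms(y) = [0.88, 1.24, 1.47]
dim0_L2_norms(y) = [1.7, 1.26]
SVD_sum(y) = [[-0.62,0.07], [-0.63,0.08], [-1.44,0.17]] + [[0.08, 0.63], [-0.13, -1.06], [0.02, 0.2]]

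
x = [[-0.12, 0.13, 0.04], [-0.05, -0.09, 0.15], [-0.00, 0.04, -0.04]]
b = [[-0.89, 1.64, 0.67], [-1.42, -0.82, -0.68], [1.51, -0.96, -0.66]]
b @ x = [[0.02,-0.24,0.18], [0.21,-0.14,-0.15], [-0.13,0.26,-0.06]]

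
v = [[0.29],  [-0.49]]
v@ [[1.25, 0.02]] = [[0.36,0.01],[-0.61,-0.01]]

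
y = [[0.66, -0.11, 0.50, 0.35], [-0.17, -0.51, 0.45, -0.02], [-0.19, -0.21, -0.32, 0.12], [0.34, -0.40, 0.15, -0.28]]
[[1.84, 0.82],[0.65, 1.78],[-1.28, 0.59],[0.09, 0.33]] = y @ [[0.56, -0.83], [1.18, -2.46], [3.00, 0.93], [0.29, 1.81]]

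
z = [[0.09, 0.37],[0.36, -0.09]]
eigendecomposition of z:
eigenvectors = [[0.79, -0.62],[0.61, 0.78]]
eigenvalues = [0.38, -0.38]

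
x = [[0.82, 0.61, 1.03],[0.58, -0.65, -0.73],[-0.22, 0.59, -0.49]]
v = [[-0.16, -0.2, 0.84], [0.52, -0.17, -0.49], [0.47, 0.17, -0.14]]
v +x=[[0.66,0.41,1.87], [1.1,-0.82,-1.22], [0.25,0.76,-0.63]]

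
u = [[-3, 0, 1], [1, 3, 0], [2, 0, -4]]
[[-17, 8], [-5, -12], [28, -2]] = u @ [[4, -3], [-3, -3], [-5, -1]]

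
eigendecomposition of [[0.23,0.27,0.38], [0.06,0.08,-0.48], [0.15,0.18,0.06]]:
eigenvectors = [[(0.77+0j), (0.77-0j), -0.77+0.00j], [(-0.51+0.24j), (-0.51-0.24j), (0.64+0j)], [0.27+0.08j, (0.27-0.08j), (0.01+0j)]]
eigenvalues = [(0.18+0.12j), (0.18-0.12j), 0j]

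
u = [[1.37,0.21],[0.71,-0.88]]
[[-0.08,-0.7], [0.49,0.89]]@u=[[-0.61, 0.60], [1.3, -0.68]]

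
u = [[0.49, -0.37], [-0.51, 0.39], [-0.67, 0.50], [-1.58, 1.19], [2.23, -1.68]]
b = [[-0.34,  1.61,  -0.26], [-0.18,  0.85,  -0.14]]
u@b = [[-0.1,0.47,-0.08],[0.1,-0.49,0.08],[0.14,-0.65,0.10],[0.32,-1.53,0.24],[-0.46,2.16,-0.34]]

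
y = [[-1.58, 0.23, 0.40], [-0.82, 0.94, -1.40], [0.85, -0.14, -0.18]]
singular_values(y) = [2.15, 1.55, 0.0]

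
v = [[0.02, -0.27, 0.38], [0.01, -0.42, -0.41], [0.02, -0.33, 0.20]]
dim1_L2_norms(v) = [0.47, 0.59, 0.39]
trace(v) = -0.20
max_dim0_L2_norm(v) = 0.6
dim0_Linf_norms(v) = [0.02, 0.42, 0.41]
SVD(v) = [[0.17,0.77,0.62],  [0.91,-0.36,0.2],  [0.38,0.53,-0.76]] @ diag([0.6002656370389464, 0.5926891472022503, 0.0008601040036641742]) @ [[0.03, -0.92, -0.39], [0.04, -0.39, 0.92], [-1.0, -0.05, 0.02]]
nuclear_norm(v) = 1.19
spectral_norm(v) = 0.60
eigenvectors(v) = [[-0.17, -1.0, 0.78], [-0.91, -0.05, -0.28], [-0.38, 0.02, 0.56]]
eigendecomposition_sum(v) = [[0.0, -0.09, -0.05], [0.02, -0.48, -0.26], [0.01, -0.2, -0.11]] + [[-0.0, -0.00, 0.0], [-0.00, -0.00, 0.00], [0.0, 0.00, -0.0]] + [[0.02, -0.18, 0.43], [-0.01, 0.06, -0.15], [0.01, -0.13, 0.31]]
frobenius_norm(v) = 0.84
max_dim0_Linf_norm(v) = 0.42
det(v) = 0.00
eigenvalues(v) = [-0.59, -0.0, 0.39]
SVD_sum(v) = [[0.0,  -0.09,  -0.04],[0.02,  -0.5,  -0.21],[0.01,  -0.21,  -0.09]] + [[0.02, -0.18, 0.42], [-0.01, 0.08, -0.2], [0.01, -0.12, 0.29]] + [[-0.0,-0.00,0.00], [-0.00,-0.0,0.0], [0.00,0.0,-0.00]]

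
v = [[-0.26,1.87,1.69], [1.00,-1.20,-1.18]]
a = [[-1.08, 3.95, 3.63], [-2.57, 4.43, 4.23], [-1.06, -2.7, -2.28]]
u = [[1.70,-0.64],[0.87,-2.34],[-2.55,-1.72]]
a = u @ v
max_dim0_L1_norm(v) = 3.07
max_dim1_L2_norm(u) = 3.08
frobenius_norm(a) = 9.36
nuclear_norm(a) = 11.27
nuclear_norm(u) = 6.15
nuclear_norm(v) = 3.80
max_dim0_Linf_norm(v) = 1.87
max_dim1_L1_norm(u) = 4.27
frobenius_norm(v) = 3.20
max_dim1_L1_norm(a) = 11.23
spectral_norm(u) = 3.30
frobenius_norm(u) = 4.36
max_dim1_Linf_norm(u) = 2.55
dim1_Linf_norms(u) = [1.7, 2.34, 2.55]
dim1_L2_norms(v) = [2.53, 1.96]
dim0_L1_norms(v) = [1.26, 3.07, 2.87]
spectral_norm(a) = 9.11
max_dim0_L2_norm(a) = 6.52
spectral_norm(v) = 3.13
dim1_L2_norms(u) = [1.82, 2.5, 3.08]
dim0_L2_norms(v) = [1.03, 2.22, 2.06]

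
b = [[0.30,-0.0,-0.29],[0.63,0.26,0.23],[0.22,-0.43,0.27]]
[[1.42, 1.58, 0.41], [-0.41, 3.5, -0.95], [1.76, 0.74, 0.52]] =b @ [[2.20, 5.2, -0.07], [-4.61, 0.91, -2.17], [-2.61, -0.06, -1.47]]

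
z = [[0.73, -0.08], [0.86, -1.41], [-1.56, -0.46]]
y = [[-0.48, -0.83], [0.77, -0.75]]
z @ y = [[-0.41, -0.55], [-1.5, 0.34], [0.39, 1.64]]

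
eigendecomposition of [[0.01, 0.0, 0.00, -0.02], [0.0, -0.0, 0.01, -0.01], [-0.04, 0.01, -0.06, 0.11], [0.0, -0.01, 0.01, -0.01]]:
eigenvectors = [[0.04,0.74,-0.72,0.73],[0.15,0.12,0.42,-0.49],[-0.98,0.45,0.55,-0.49],[0.16,0.49,0.06,-0.0]]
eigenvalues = [-0.08, -0.0, 0.01, 0.01]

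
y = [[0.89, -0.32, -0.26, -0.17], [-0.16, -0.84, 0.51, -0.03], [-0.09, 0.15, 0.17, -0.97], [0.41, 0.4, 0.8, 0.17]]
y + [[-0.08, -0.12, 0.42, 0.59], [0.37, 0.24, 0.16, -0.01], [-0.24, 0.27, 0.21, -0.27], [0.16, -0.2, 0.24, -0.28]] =[[0.81, -0.44, 0.16, 0.42], [0.21, -0.6, 0.67, -0.04], [-0.33, 0.42, 0.38, -1.24], [0.57, 0.20, 1.04, -0.11]]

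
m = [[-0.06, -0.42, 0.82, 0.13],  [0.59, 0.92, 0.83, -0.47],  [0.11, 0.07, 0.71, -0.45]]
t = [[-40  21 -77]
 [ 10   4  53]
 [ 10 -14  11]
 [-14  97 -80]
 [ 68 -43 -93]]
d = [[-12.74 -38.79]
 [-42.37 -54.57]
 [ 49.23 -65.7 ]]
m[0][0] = -0.055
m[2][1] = 0.071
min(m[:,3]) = -0.473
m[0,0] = -0.055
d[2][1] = -65.7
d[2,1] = -65.7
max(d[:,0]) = 49.23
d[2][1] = -65.7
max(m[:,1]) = 0.915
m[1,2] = 0.827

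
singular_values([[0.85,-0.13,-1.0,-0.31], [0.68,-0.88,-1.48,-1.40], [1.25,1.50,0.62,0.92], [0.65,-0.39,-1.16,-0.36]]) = [3.15, 2.04, 0.45, 0.01]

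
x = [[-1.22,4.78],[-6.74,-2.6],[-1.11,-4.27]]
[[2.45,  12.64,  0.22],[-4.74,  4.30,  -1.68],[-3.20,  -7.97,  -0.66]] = x@ [[0.46, -1.51, 0.21],[0.63, 2.26, 0.10]]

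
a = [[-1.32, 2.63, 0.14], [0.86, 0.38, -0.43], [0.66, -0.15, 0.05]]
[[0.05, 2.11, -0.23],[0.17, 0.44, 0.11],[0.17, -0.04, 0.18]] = a @ [[0.27, 0.14, 0.26], [0.14, 0.87, 0.03], [0.26, 0.03, 0.28]]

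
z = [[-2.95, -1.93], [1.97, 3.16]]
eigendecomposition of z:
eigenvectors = [[-0.94, 0.34], [0.34, -0.94]]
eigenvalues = [-2.25, 2.46]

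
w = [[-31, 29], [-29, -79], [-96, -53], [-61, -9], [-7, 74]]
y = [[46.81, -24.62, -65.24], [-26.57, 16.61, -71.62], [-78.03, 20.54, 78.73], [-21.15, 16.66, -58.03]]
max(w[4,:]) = 74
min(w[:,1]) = -79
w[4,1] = 74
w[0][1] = 29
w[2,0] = -96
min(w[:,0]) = -96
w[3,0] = -61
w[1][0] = -29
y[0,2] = -65.24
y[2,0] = -78.03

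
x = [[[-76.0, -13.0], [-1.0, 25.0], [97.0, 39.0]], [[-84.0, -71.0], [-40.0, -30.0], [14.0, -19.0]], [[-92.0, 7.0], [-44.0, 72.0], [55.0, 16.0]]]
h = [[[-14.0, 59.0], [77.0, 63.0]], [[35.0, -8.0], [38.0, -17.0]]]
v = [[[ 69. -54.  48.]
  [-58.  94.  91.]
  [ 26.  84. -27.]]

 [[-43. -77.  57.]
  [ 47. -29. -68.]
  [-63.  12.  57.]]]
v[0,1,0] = -58.0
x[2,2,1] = 16.0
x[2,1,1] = 72.0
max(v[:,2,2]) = 57.0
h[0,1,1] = 63.0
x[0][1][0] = -1.0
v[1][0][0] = -43.0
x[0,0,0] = -76.0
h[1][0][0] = 35.0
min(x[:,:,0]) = -92.0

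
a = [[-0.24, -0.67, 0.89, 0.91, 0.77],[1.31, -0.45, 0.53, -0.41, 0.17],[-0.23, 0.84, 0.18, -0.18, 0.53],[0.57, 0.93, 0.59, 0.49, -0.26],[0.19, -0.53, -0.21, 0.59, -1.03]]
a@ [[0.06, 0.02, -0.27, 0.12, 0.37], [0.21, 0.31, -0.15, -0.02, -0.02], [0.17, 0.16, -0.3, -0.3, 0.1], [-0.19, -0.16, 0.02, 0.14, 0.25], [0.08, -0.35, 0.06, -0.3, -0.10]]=[[-0.12, -0.49, -0.04, -0.39, 0.16],  [0.17, -0.02, -0.44, -0.1, 0.43],  [0.27, 0.13, -0.09, -0.28, -0.18],  [0.22, 0.41, -0.48, 0.02, 0.4],  [-0.33, 0.07, 0.04, 0.49, 0.31]]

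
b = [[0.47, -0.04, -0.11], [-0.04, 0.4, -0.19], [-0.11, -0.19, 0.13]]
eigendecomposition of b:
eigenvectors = [[0.24, 0.7, 0.68], [0.44, 0.54, -0.72], [0.87, -0.47, 0.17]]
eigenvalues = [0.0, 0.51, 0.48]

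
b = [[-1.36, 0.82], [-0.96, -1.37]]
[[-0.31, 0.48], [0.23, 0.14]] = b@[[0.09, -0.29], [-0.23, 0.10]]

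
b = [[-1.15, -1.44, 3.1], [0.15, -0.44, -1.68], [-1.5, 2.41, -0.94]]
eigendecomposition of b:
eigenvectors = [[-0.68+0.00j, (-0.68-0j), (0.83+0j)], [0.36+0.04j, 0.36-0.04j, 0.50+0.00j], [0.08-0.63j, (0.08+0.63j), 0.26+0.00j]]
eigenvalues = [(-0.74+2.97j), (-0.74-2.97j), (-1.06+0j)]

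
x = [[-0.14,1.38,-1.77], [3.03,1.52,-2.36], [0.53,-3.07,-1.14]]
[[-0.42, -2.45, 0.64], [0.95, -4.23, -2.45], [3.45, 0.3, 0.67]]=x@[[0.38, -0.35, -1.05], [-0.88, -0.53, -0.23], [-0.48, 1.00, -0.46]]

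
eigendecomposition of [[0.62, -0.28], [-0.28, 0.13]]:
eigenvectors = [[0.91, 0.41],[-0.41, 0.91]]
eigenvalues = [0.75, 0.0]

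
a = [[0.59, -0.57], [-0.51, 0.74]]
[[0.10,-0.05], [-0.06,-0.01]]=a@[[0.29, -0.27], [0.12, -0.2]]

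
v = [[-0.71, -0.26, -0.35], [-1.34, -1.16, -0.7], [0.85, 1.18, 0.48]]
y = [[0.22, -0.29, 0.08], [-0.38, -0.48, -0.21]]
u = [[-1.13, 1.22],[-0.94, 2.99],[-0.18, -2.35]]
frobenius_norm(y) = 0.75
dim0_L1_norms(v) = [2.9, 2.6, 1.53]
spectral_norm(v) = 2.55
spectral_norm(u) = 4.11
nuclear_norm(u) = 5.22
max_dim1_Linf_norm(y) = 0.48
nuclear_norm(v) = 2.98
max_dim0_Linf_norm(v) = 1.34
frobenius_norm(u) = 4.26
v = u @ y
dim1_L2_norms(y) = [0.37, 0.65]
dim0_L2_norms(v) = [1.74, 1.67, 0.92]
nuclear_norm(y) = 1.02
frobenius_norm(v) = 2.58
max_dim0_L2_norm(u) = 3.99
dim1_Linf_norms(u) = [1.22, 2.99, 2.35]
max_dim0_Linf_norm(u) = 2.99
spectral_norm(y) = 0.65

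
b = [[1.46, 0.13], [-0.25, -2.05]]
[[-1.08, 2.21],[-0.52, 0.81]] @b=[[-2.13,  -4.67], [-0.96,  -1.73]]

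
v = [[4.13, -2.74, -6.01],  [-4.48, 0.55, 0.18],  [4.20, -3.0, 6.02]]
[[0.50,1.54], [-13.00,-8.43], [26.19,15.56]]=v@ [[2.94, 1.90], [-0.38, -0.22], [2.11, 1.15]]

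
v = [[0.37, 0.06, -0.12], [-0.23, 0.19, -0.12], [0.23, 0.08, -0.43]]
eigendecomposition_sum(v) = [[(0.18-0.08j), 0.03-0.07j, -0.03+0.03j], [(-0.13+0.44j), 0.09+0.17j, -0.01-0.11j], [0.05+0.02j, (0.02-0.01j), (-0.01-0j)]] + [[(0.18+0.08j), 0.03+0.07j, (-0.03-0.03j)], [-0.13-0.44j, 0.09-0.17j, -0.01+0.11j], [0.05-0.02j, 0.02+0.01j, (-0.01+0j)]] + [[0.02+0.00j, (0.01+0j), (-0.06-0j)], [0.04+0.00j, 0.01+0.00j, (-0.11-0j)], [0.14+0.00j, 0.04+0.00j, (-0.41-0j)]]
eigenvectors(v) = [[-0.26-0.29j, -0.26+0.29j, 0.13+0.00j], [0.92+0.00j, (0.92-0j), 0.26+0.00j], [(0.01-0.1j), (0.01+0.1j), (0.96+0j)]]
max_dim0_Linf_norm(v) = 0.43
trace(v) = 0.13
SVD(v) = [[-0.60, 0.38, -0.7],[0.10, -0.83, -0.54],[-0.79, -0.4, 0.46]] @ diag([0.5918893929557836, 0.3704162931176777, 0.1223058310114143]) @ [[-0.72, -0.14, 0.68],[0.65, -0.45, 0.61],[-0.22, -0.88, -0.42]]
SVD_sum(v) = [[0.26,0.05,-0.24], [-0.04,-0.01,0.04], [0.34,0.06,-0.32]] + [[0.09, -0.06, 0.09],[-0.2, 0.14, -0.19],[-0.10, 0.07, -0.09]] + [[0.02,0.08,0.04], [0.01,0.06,0.03], [-0.01,-0.05,-0.02]]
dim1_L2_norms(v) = [0.39, 0.32, 0.49]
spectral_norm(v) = 0.59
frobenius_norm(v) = 0.71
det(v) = -0.03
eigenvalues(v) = [(0.25+0.08j), (0.25-0.08j), (-0.38+0j)]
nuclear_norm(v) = 1.08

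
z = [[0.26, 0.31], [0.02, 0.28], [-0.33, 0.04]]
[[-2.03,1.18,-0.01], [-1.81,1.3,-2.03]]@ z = [[-0.50,  -0.3], [0.23,  -0.28]]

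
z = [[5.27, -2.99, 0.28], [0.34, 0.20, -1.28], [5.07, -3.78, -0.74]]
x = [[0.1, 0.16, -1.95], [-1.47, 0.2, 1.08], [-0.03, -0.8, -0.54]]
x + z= [[5.37, -2.83, -1.67], [-1.13, 0.4, -0.20], [5.04, -4.58, -1.28]]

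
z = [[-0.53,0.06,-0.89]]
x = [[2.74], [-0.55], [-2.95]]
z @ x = [[1.14]]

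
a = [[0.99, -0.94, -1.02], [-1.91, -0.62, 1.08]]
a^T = [[0.99, -1.91], [-0.94, -0.62], [-1.02, 1.08]]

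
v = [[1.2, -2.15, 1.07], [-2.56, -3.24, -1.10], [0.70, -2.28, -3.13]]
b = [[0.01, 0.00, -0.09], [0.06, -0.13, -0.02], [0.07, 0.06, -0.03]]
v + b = [[1.21,-2.15,0.98],[-2.50,-3.37,-1.12],[0.77,-2.22,-3.16]]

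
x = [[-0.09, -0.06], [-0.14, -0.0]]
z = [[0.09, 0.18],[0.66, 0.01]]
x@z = [[-0.05, -0.02], [-0.01, -0.03]]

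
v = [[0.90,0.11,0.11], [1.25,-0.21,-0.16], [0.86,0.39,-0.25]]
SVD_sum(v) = [[0.88, 0.05, -0.09],[1.24, 0.07, -0.13],[0.9, 0.05, -0.09]] + [[-0.00, 0.01, -0.00], [0.02, -0.26, 0.06], [-0.03, 0.35, -0.08]] + [[0.02, 0.05, 0.2], [-0.01, -0.02, -0.09], [-0.01, -0.02, -0.07]]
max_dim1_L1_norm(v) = 1.62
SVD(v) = [[-0.50, 0.02, -0.87], [-0.70, -0.59, 0.39], [-0.51, 0.8, 0.31]] @ diag([1.7763580317394096, 0.45382302214365866, 0.24330394087906942]) @ [[-0.99, -0.06, 0.10], [-0.08, 0.97, -0.23], [-0.09, -0.24, -0.97]]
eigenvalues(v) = [(1.09+0j), (-0.33+0.27j), (-0.33-0.27j)]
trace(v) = 0.44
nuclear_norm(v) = 2.47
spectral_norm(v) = 1.78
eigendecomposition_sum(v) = [[0.95-0.00j, 0.10+0.00j, (0.07+0j)], [0.81-0.00j, 0.08+0.00j, 0.06+0.00j], [0.84-0.00j, 0.09+0.00j, 0.06+0.00j]] + [[-0.02+0.01j, 0.01-0.02j, (0.02+0.01j)], [0.22+0.02j, -0.15+0.13j, -0.11-0.15j], [(0.01-0.24j), (0.15+0.15j), (-0.15+0.13j)]] + [[-0.02-0.01j, (0.01+0.02j), (0.02-0.01j)], [(0.22-0.02j), -0.15-0.13j, -0.11+0.15j], [0.01+0.24j, 0.15-0.15j, -0.15-0.13j]]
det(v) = 0.20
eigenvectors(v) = [[0.63+0.00j, (0.05+0.07j), (0.05-0.07j)],  [(0.54+0j), 0.04-0.67j, (0.04+0.67j)],  [(0.56+0j), -0.74+0.00j, -0.74-0.00j]]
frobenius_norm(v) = 1.85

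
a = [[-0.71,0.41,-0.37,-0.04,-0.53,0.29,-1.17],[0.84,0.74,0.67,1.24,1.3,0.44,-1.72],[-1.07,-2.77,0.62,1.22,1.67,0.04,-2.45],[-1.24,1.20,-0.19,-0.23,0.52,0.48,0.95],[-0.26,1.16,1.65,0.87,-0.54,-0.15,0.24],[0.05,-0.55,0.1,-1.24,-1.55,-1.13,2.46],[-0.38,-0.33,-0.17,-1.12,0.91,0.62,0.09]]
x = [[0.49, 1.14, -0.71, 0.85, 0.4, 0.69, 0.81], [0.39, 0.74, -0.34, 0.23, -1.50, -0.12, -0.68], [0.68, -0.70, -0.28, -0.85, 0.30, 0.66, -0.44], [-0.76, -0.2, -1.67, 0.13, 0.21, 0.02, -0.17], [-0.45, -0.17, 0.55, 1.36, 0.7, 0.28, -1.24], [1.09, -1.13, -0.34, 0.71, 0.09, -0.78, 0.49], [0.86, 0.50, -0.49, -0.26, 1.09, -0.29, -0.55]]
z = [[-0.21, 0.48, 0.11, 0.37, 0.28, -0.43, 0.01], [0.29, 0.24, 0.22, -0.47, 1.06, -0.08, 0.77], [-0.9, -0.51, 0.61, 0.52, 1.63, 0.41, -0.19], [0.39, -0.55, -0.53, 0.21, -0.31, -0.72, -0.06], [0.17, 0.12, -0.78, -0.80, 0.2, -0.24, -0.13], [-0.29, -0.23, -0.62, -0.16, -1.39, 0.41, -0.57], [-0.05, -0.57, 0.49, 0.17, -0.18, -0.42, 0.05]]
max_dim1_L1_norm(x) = 5.09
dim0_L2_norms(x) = [1.89, 1.98, 2.04, 1.98, 2.06, 1.3, 1.85]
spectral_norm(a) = 5.48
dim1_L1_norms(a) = [3.52, 6.95, 9.84, 4.81, 4.87, 7.08, 3.62]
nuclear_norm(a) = 15.84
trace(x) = 0.45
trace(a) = -1.16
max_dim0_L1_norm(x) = 4.72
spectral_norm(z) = 2.72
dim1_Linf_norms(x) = [1.14, 1.5, 0.85, 1.67, 1.36, 1.13, 1.09]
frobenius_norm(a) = 7.36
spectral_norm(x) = 2.23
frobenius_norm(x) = 4.99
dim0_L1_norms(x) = [4.72, 4.58, 4.38, 4.39, 4.29, 2.84, 4.38]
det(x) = 59.69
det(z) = -0.42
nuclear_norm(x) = 12.91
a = z @ x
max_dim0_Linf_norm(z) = 1.63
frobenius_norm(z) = 3.74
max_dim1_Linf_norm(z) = 1.63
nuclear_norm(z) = 8.20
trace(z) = 1.51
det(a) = -24.92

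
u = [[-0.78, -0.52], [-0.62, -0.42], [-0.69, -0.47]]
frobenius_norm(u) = 1.46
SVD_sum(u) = [[-0.78,-0.52], [-0.62,-0.42], [-0.69,-0.47]] + [[-0.00, 0.00], [0.0, -0.0], [0.00, -0.0]]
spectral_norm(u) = 1.46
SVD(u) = [[-0.64, 0.75], [-0.51, -0.25], [-0.57, -0.61]] @ diag([1.4616968462124948, 0.006506133448270796]) @ [[0.83, 0.56], [-0.56, 0.83]]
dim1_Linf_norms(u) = [0.78, 0.62, 0.69]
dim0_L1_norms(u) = [2.09, 1.41]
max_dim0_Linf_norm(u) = 0.78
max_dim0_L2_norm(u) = 1.21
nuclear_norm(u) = 1.47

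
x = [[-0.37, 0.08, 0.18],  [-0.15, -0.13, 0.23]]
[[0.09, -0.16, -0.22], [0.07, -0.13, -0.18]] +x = [[-0.28, -0.08, -0.04], [-0.08, -0.26, 0.05]]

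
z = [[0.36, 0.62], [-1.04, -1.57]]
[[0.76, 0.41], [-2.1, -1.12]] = z@[[1.42, 0.70], [0.4, 0.25]]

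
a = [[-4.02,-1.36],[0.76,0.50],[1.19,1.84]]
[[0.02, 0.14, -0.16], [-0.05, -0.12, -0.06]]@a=[[-0.16, -0.25], [0.04, -0.1]]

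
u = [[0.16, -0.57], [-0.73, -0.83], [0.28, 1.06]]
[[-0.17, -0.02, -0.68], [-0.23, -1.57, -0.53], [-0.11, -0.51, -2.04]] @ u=[[-0.20, -0.61], [0.96, 0.87], [-0.22, -1.68]]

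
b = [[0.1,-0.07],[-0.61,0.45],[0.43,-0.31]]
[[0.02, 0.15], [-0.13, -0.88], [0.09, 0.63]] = b@ [[0.14,  1.87], [-0.11,  0.57]]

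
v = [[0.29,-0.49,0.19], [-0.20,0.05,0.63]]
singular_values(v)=[0.67, 0.59]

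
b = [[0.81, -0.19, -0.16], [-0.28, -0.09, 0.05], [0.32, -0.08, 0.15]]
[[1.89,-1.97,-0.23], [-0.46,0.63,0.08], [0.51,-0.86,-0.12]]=b@ [[1.83, -2.43, -0.32],  [-1.22, 0.33, -0.03],  [-1.13, -0.38, -0.16]]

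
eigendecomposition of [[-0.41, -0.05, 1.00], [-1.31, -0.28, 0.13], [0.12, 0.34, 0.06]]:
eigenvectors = [[(-0.49+0j), 0.30+0.37j, (0.3-0.37j)], [-0.82+0.00j, -0.78+0.00j, (-0.78-0j)], [0.29+0.00j, (-0.05+0.4j), -0.05-0.40j]]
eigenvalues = [(-1.1+0j), (0.23+0.55j), (0.23-0.55j)]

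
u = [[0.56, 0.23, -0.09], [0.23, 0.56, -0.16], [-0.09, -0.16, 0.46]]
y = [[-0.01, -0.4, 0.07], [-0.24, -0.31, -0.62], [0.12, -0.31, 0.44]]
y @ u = [[-0.10, -0.24, 0.1],[-0.15, -0.13, -0.21],[-0.04, -0.22, 0.24]]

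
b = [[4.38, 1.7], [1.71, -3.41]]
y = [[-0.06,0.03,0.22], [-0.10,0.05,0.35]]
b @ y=[[-0.43, 0.22, 1.56], [0.24, -0.12, -0.82]]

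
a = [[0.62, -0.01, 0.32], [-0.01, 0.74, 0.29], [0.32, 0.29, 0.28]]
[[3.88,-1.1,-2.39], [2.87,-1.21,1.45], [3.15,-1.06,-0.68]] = a @ [[3.16, -1.72, -5.99], [1.55, -1.59, 0.25], [6.05, -0.17, 4.15]]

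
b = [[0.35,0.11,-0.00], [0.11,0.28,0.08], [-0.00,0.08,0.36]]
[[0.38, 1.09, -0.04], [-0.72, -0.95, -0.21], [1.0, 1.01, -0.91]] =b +[[0.03, 0.98, -0.04], [-0.83, -1.23, -0.29], [1.0, 0.93, -1.27]]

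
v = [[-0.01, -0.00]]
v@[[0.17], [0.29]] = [[-0.00]]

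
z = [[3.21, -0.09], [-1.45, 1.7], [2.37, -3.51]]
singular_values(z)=[5.27, 2.34]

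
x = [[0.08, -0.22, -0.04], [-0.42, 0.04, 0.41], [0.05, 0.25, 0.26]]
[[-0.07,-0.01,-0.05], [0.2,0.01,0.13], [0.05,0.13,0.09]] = x @ [[-0.35, 0.3, -0.09], [0.17, 0.11, 0.16], [0.11, 0.33, 0.21]]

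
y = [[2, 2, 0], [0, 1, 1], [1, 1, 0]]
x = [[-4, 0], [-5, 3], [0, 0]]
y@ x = [[-18, 6], [-5, 3], [-9, 3]]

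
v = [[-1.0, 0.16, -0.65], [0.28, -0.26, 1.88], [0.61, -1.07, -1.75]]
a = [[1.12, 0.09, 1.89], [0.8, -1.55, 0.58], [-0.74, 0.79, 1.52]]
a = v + [[2.12, -0.07, 2.54], [0.52, -1.29, -1.30], [-1.35, 1.86, 3.27]]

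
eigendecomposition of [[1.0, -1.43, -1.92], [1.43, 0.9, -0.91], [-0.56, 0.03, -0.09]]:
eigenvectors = [[0.08+0.62j, 0.08-0.62j, (0.67+0j)], [0.76+0.00j, 0.76-0.00j, -0.20+0.00j], [-0.14-0.12j, (-0.14+0.12j), (0.72+0j)]]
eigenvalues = [(1.22+1.33j), (1.22-1.33j), (-0.62+0j)]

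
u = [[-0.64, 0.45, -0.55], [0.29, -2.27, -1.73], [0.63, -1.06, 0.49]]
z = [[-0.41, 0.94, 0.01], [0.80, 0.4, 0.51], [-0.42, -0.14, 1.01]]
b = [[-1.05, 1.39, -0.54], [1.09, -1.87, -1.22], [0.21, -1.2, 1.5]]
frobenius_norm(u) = 3.30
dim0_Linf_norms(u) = [0.64, 2.27, 1.73]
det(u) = 0.71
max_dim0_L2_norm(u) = 2.55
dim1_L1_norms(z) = [1.36, 1.71, 1.57]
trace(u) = -2.42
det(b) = 2.35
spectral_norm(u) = 2.95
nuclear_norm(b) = 5.41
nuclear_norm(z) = 3.15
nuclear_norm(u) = 4.59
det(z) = -1.16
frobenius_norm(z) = 1.82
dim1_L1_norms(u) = [1.64, 4.29, 2.18]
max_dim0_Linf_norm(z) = 1.01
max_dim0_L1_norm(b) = 4.46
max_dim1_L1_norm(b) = 4.18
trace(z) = 1.00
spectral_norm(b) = 3.00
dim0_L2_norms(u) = [0.94, 2.55, 1.88]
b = u + z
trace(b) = -1.42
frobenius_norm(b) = 3.64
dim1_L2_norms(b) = [1.82, 2.48, 1.93]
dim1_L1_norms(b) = [2.98, 4.18, 2.91]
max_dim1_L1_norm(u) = 4.29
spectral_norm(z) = 1.14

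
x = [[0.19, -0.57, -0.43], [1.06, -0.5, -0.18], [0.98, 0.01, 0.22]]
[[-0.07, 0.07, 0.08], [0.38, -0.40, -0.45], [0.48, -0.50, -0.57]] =x @ [[0.52,-0.54,-0.61],  [0.39,-0.4,-0.45],  [-0.13,0.13,0.15]]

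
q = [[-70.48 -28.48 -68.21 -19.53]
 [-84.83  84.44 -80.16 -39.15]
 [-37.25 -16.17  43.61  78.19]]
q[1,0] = -84.83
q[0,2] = -68.21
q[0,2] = -68.21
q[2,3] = 78.19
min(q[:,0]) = -84.83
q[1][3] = -39.15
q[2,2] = 43.61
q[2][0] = -37.25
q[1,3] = -39.15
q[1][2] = -80.16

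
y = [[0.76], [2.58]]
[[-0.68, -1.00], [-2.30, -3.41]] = y @ [[-0.89, -1.32]]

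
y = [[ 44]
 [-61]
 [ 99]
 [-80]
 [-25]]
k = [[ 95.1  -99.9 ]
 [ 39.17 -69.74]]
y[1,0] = -61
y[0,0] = 44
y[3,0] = -80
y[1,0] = -61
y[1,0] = -61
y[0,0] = 44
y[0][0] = 44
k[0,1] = -99.9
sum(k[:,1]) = -169.64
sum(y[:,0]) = -23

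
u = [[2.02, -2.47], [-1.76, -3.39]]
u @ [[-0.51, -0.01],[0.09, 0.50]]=[[-1.25, -1.26],[0.59, -1.68]]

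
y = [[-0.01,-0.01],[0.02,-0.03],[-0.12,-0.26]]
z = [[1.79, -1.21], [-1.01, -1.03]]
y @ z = [[-0.01, 0.02], [0.07, 0.01], [0.05, 0.41]]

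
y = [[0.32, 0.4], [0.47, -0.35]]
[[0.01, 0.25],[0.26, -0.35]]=y @ [[0.36, -0.17], [-0.27, 0.77]]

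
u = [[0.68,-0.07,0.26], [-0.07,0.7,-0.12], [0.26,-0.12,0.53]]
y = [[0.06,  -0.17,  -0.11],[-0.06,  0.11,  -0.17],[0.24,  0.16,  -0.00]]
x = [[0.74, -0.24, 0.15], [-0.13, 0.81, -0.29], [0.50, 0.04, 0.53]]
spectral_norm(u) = 0.94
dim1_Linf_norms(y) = [0.17, 0.17, 0.24]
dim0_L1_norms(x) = [1.37, 1.09, 0.97]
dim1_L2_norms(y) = [0.21, 0.21, 0.29]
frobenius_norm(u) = 1.19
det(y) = 0.01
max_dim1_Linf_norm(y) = 0.24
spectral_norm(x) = 1.13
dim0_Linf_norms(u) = [0.68, 0.7, 0.53]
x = y + u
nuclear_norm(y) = 0.71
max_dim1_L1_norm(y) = 0.4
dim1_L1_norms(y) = [0.34, 0.34, 0.4]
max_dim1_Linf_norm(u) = 0.7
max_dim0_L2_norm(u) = 0.73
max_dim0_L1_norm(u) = 1.01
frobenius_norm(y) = 0.42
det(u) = 0.20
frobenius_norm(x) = 1.38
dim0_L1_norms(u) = [1.01, 0.89, 0.91]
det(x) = 0.28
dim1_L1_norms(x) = [1.13, 1.23, 1.07]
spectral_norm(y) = 0.30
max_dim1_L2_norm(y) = 0.29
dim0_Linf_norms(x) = [0.74, 0.81, 0.53]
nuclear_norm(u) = 1.91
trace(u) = 1.91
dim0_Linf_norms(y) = [0.24, 0.17, 0.17]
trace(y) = 0.17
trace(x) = 2.08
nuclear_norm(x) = 2.20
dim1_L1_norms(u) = [1.01, 0.89, 0.91]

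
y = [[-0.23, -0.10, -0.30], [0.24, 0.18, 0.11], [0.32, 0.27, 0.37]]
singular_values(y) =[0.74, 0.14, 0.05]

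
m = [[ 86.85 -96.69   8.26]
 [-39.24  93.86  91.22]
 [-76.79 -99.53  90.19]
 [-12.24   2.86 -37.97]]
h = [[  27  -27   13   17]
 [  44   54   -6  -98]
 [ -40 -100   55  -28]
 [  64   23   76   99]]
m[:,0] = [86.85, -39.24, -76.79, -12.24]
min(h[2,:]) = -100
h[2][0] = -40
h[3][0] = 64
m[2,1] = -99.53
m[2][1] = -99.53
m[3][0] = -12.24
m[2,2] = 90.19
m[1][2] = 91.22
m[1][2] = 91.22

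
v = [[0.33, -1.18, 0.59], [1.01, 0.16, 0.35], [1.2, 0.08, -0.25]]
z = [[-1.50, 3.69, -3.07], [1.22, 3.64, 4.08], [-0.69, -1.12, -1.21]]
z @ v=[[-0.45, 2.11, 1.17],  [8.98, -0.53, 0.97],  [-2.81, 0.54, -0.50]]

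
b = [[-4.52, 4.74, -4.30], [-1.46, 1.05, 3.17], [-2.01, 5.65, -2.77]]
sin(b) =[[-0.34, 0.34, -0.41], [0.04, -0.35, -0.07], [-0.03, 0.09, -0.51]]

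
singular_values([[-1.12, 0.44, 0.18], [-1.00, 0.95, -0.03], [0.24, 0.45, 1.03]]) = [1.81, 1.14, 0.38]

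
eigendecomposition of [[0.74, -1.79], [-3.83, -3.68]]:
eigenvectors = [[0.83, 0.30], [-0.56, 0.95]]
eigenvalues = [1.96, -4.9]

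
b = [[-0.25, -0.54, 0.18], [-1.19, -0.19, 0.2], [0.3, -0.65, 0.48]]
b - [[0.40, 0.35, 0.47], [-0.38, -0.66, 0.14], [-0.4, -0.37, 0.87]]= [[-0.65, -0.89, -0.29], [-0.81, 0.47, 0.06], [0.7, -0.28, -0.39]]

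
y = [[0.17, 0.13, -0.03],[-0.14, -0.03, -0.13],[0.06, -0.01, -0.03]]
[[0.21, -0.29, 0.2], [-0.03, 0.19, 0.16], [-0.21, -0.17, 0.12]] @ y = [[0.09, 0.03, 0.03], [-0.02, -0.01, -0.03], [-0.0, -0.02, 0.02]]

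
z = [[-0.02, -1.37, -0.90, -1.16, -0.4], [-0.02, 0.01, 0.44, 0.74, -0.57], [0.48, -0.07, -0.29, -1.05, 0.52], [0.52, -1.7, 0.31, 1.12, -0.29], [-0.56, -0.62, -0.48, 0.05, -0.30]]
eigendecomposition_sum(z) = [[0.08+0.36j, (-0.47-0.56j), (-0.37+0.17j), (-0.52+0.28j), 0.15-0.06j], [0.04-0.24j, (0.14+0.47j), 0.27-0.01j, (0.39-0.03j), (-0.11-0j)], [(0.12+0.31j), -0.50-0.45j, -0.31+0.20j, -0.44+0.32j, 0.13-0.07j], [0.35-0.20j, -0.45+0.67j, 0.29+0.33j, 0.46+0.46j, (-0.11-0.14j)], [(-0.14+0.01j), (0.24-0.15j), -0.05-0.15j, -0.08-0.21j, 0.01+0.06j]] + [[0.08-0.36j, (-0.47+0.56j), -0.37-0.17j, (-0.52-0.28j), (0.15+0.06j)], [0.04+0.24j, 0.14-0.47j, (0.27+0.01j), (0.39+0.03j), (-0.11+0j)], [(0.12-0.31j), -0.50+0.45j, -0.31-0.20j, -0.44-0.32j, (0.13+0.07j)], [(0.35+0.2j), -0.45-0.67j, (0.29-0.33j), 0.46-0.46j, -0.11+0.14j], [-0.14-0.01j, (0.24+0.15j), (-0.05+0.15j), (-0.08+0.21j), (0.01-0.06j)]] + [[(-0.24+0j), -0.74-0.00j, -0.27-0.00j, 0.01-0.00j, -0.59-0.00j],[-0.13+0.00j, -0.39-0.00j, (-0.14-0j), 0.00-0.00j, (-0.31-0j)],[(0.17-0j), 0.51+0.00j, (0.19+0j), -0.01+0.00j, 0.41+0.00j],[(-0.1+0j), (-0.3-0j), (-0.11-0j), 0.00-0.00j, -0.24-0.00j],[(-0.2+0j), (-0.62-0j), (-0.23-0j), (0.01-0j), -0.50-0.00j]] + [[0.05-0.00j,(0.31+0j),(0.1-0j),-0.13+0.00j,-0.11+0.00j],[(0.02-0j),(0.13+0j),0.04-0.00j,-0.05+0.00j,-0.04+0.00j],[0.07-0.00j,0.42+0.00j,0.14-0.00j,(-0.17+0j),(-0.14+0j)],[-0.08+0.00j,(-0.49-0j),(-0.17+0j),(0.21-0j),(0.17-0j)],[(-0.08+0j),(-0.48-0j),(-0.16+0j),(0.2-0j),0.17-0.00j]] + [[0j,(-0-0j),-0.00-0.00j,-0j,(-0-0j)], [0j,-0.00-0.00j,-0.00-0.00j,-0j,(-0-0j)], [(-0-0j),0j,0j,-0.00+0.00j,0j], [0j,(-0-0j),(-0-0j),-0j,(-0-0j)], [-0.00-0.00j,0.00+0.00j,0.00+0.00j,-0.00+0.00j,0j]]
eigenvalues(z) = [(0.38+1.55j), (0.38-1.55j), (-0.94+0j), (0.69+0j), 0j]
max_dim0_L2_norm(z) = 2.27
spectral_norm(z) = 2.39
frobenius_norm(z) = 3.55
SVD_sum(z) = [[0.12, -1.47, -0.33, 0.03, -0.36], [0.0, -0.04, -0.01, 0.00, -0.01], [0.00, -0.02, -0.00, 0.0, -0.01], [0.13, -1.58, -0.35, 0.03, -0.39], [0.06, -0.68, -0.15, 0.01, -0.17]] + [[-0.04,  0.04,  -0.57,  -1.15,  0.22], [0.03,  -0.03,  0.41,  0.83,  -0.16], [-0.04,  0.04,  -0.49,  -0.99,  0.19], [0.04,  -0.04,  0.54,  1.10,  -0.21], [-0.0,  0.0,  -0.05,  -0.1,  0.02]] + [[-0.17, 0.03, -0.07, 0.02, -0.11], [-0.19, 0.03, -0.07, 0.02, -0.12], [0.51, -0.09, 0.20, -0.06, 0.34], [0.38, -0.06, 0.15, -0.04, 0.25], [-0.52, 0.09, -0.2, 0.06, -0.34]] + [[0.07,0.03,0.06,-0.06,-0.15], [0.13,0.05,0.11,-0.11,-0.27], [0.00,0.0,0.0,-0.00,-0.01], [-0.03,-0.01,-0.03,0.03,0.06], [-0.09,-0.04,-0.08,0.08,0.19]] + [[0.00, 0.0, -0.00, 0.00, -0.00], [-0.00, -0.00, 0.0, -0.00, 0.0], [-0.00, -0.0, 0.00, -0.00, 0.0], [0.0, 0.0, -0.0, 0.00, -0.0], [-0.0, -0.00, 0.00, -0.0, 0.00]]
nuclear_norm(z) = 6.29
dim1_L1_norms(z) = [3.85, 1.78, 2.41, 3.94, 2.01]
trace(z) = 0.52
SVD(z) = [[0.65,-0.56,0.20,0.40,-0.26], [0.02,0.4,0.22,0.74,0.49], [0.01,-0.48,-0.60,0.01,0.64], [0.7,0.54,-0.44,-0.17,-0.01], [0.30,-0.05,0.6,-0.51,0.53]] @ diag([2.3934318244450052, 2.326308102728421, 1.0982712069118543, 0.4703974162676587, 0.0011574761496213647]) @ [[0.08, -0.95, -0.21, 0.02, -0.23],[0.03, -0.03, 0.43, 0.88, -0.17],[-0.78, 0.13, -0.31, 0.08, -0.52],[0.38, 0.15, 0.32, -0.32, -0.79],[-0.48, -0.26, 0.75, -0.33, 0.16]]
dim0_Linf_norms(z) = [0.56, 1.7, 0.9, 1.16, 0.57]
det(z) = -0.00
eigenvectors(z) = [[-0.15+0.50j,-0.15-0.50j,(-0.61+0j),-0.35+0.00j,0.48+0.00j],[(0.22-0.27j),0.22+0.27j,-0.33+0.00j,(-0.15+0j),0.26+0.00j],[-0.07+0.48j,-0.07-0.48j,0.43+0.00j,-0.48+0.00j,-0.75+0.00j],[0.57+0.00j,(0.57-0j),-0.25+0.00j,0.57+0.00j,0.33+0.00j],[-0.18-0.08j,-0.18+0.08j,(-0.52+0j),0.55+0.00j,-0.17+0.00j]]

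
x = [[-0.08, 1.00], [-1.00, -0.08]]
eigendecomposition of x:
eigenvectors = [[(0.71+0j),  0.71-0.00j], [0.00+0.71j,  0.00-0.71j]]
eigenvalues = [(-0.08+1j), (-0.08-1j)]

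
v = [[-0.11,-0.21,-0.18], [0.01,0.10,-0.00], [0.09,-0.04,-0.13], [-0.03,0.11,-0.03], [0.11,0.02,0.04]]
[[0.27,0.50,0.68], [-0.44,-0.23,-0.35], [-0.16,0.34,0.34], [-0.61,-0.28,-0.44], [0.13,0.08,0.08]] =v @ [[0.83, 1.44, 1.53],[-4.45, -2.43, -3.68],[3.21, -0.85, -0.43]]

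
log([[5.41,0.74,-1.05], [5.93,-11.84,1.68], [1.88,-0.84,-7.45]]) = [[1.72+0.02j, -0.03-0.14j, 0.03+0.23j], [(-0.25-1.1j), 2.49+3.09j, -0.20+0.08j], [(-0.07-0.38j), (0.09-0.02j), 2.01+3.17j]]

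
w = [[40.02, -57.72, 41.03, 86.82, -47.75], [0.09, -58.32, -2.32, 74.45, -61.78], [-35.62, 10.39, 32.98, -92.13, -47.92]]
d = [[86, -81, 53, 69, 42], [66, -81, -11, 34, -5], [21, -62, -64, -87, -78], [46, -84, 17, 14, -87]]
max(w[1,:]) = 74.45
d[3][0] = 46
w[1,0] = 0.09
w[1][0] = 0.09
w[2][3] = -92.13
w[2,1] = 10.39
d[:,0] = [86, 66, 21, 46]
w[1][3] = 74.45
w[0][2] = 41.03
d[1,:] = [66, -81, -11, 34, -5]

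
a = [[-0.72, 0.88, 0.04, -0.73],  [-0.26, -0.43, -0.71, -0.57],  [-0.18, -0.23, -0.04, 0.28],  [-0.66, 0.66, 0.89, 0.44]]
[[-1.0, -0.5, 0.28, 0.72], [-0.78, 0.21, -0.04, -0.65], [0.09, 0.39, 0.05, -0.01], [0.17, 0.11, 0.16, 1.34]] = a @ [[0.61,-0.59,-0.17,-0.51], [-0.05,-0.64,0.6,0.48], [0.33,-0.08,-0.62,0.70], [0.72,0.49,0.47,0.14]]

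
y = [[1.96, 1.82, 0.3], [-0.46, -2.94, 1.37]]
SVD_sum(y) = [[0.92, 2.06, -0.55], [-1.23, -2.76, 0.74]] + [[1.04, -0.24, 0.85], [0.77, -0.18, 0.63]]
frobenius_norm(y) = 4.24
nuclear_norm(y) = 5.58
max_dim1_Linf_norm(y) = 2.94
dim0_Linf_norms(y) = [1.96, 2.94, 1.37]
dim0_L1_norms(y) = [2.42, 4.76, 1.67]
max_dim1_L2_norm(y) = 3.28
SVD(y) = [[-0.6, 0.8], [0.80, 0.6]] @ diag([3.883844849350523, 1.700543791313064]) @ [[-0.4, -0.89, 0.24], [0.76, -0.17, 0.62]]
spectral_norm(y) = 3.88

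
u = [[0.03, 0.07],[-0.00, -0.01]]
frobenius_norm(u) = 0.08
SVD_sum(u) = [[0.03, 0.07], [-0.0, -0.01]] + [[0.0, -0.0], [0.0, -0.00]]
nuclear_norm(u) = 0.08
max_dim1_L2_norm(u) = 0.08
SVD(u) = [[0.99, 0.12], [-0.12, 0.99]] @ diag([0.07671183818789534, 0.003910739295090156]) @ [[0.39, 0.92], [0.92, -0.39]]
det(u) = -0.00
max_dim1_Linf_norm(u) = 0.07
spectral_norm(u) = 0.08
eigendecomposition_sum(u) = [[0.03, 0.05], [0.00, 0.0]] + [[-0.00, 0.02],[-0.00, -0.01]]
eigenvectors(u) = [[1.00, -0.87], [0.00, 0.50]]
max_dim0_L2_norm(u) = 0.07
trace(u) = 0.02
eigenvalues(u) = [0.03, -0.01]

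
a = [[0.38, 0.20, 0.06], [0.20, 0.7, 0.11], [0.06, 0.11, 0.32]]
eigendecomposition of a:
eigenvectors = [[-0.42, -0.81, 0.41], [-0.87, 0.24, -0.42], [-0.24, 0.54, 0.81]]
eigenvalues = [0.83, 0.28, 0.29]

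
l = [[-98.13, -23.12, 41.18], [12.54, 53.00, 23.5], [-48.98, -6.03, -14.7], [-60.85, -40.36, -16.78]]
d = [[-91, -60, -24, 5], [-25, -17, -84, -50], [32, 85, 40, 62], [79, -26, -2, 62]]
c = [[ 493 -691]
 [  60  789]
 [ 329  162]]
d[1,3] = -50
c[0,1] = -691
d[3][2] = -2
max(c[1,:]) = 789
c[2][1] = 162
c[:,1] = [-691, 789, 162]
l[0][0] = -98.13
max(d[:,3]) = 62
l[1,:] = [12.54, 53.0, 23.5]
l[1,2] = 23.5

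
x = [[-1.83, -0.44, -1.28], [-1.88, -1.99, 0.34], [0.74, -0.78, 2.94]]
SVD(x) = [[-0.59, -0.25, 0.77], [-0.26, -0.85, -0.47], [0.77, -0.47, 0.44]] @ diag([3.616560321872353, 3.063679903571803, 0.3534924139338761]) @ [[0.59,0.05,0.81], [0.55,0.71,-0.44], [-0.59,0.71,0.39]]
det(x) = 3.92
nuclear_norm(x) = 7.03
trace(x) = -0.88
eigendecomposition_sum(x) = [[-1.25, -0.80, -0.23], [-2.52, -1.61, -0.46], [-0.18, -0.11, -0.03]] + [[-0.35, 0.18, -0.15], [0.49, -0.26, 0.21], [0.19, -0.1, 0.08]] + [[-0.23, 0.18, -0.91], [0.15, -0.12, 0.59], [0.73, -0.57, 2.89]]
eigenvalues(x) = [-2.9, -0.53, 2.55]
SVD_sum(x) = [[-1.25,-0.1,-1.72], [-0.54,-0.04,-0.75], [1.63,0.13,2.24]] + [[-0.42, -0.53, 0.33],[-1.44, -1.83, 1.15],[-0.80, -1.02, 0.64]] + [[-0.16, 0.19, 0.11], [0.1, -0.12, -0.06], [-0.09, 0.11, 0.06]]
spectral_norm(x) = 3.62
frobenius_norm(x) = 4.75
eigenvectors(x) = [[0.44, 0.55, -0.29], [0.89, -0.78, 0.19], [0.06, -0.29, 0.94]]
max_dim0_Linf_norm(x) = 2.94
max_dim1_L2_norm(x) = 3.13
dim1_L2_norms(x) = [2.28, 2.76, 3.13]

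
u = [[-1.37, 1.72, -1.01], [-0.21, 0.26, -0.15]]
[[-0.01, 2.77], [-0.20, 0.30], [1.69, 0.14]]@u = [[-0.57, 0.70, -0.41], [0.21, -0.27, 0.16], [-2.34, 2.94, -1.73]]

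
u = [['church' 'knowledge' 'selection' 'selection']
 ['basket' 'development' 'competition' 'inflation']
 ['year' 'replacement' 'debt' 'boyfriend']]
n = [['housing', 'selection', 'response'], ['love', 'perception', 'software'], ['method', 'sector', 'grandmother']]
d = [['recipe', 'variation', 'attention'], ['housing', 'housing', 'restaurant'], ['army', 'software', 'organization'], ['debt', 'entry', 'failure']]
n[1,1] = 'perception'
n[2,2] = 'grandmother'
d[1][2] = 'restaurant'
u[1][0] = 'basket'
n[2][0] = 'method'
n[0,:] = ['housing', 'selection', 'response']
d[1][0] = 'housing'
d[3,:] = ['debt', 'entry', 'failure']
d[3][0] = 'debt'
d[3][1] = 'entry'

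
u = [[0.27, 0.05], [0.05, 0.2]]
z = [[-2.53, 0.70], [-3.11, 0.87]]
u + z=[[-2.26,0.75], [-3.06,1.07]]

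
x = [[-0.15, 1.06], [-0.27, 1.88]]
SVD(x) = [[-0.49,-0.87], [-0.87,0.49]] @ diag([2.180228494669586, 0.0019264035903890856]) @ [[0.14, -0.99], [-0.99, -0.14]]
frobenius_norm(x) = 2.18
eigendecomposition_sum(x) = [[0.0,-0.00], [0.00,-0.00]] + [[-0.15,1.06], [-0.27,1.88]]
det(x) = 0.00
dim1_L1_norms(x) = [1.21, 2.15]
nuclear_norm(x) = 2.18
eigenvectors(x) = [[-0.99,  -0.49], [-0.14,  -0.87]]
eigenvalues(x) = [0.0, 1.73]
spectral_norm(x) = 2.18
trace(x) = 1.73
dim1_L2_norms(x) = [1.07, 1.9]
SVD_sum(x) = [[-0.15, 1.06], [-0.27, 1.88]] + [[0.00, 0.00], [-0.0, -0.0]]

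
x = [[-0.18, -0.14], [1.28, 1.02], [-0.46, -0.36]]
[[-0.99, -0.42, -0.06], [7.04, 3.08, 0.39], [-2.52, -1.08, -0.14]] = x@[[4.65, -0.43, 0.83],[1.07, 3.56, -0.66]]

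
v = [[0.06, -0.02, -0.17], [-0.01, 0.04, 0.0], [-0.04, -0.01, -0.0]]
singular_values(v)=[0.18, 0.04, 0.04]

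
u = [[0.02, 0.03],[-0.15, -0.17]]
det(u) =0.001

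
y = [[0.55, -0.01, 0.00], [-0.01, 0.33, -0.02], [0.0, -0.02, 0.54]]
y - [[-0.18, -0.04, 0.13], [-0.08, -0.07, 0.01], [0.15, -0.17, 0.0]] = [[0.73, 0.03, -0.13], [0.07, 0.4, -0.03], [-0.15, 0.15, 0.54]]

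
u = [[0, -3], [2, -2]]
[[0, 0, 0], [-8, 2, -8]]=u@[[-4, 1, -4], [0, 0, 0]]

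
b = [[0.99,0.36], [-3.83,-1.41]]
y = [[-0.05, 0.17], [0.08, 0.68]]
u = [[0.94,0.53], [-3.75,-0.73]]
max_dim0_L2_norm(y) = 0.7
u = b + y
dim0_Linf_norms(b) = [3.83, 1.41]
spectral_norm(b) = 4.22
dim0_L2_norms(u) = [3.87, 0.9]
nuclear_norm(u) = 4.29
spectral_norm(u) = 3.96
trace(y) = 0.63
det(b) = -0.02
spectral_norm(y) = 0.70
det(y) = -0.05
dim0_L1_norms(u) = [4.69, 1.26]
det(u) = 1.30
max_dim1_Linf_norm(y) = 0.68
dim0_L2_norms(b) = [3.96, 1.46]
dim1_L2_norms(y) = [0.18, 0.68]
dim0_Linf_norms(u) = [3.75, 0.73]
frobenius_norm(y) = 0.71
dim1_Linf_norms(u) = [0.94, 3.75]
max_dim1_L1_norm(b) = 5.24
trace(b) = -0.42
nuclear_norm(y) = 0.77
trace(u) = 0.21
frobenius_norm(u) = 3.97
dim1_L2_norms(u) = [1.08, 3.82]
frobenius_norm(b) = 4.22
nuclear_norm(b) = 4.22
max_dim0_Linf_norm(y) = 0.68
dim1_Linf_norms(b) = [0.99, 3.83]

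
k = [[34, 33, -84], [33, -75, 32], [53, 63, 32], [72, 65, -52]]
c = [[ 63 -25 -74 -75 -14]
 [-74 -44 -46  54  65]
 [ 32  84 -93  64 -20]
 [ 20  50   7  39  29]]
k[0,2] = -84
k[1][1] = -75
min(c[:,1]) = -44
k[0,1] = 33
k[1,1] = -75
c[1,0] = -74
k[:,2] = [-84, 32, 32, -52]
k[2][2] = 32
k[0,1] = 33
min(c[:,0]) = -74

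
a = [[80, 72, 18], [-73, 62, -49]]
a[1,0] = -73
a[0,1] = 72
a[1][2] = -49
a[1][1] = 62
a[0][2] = 18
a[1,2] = -49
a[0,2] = 18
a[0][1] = 72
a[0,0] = 80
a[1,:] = [-73, 62, -49]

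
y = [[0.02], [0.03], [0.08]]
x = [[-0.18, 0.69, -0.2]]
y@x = [[-0.00, 0.01, -0.00], [-0.01, 0.02, -0.01], [-0.01, 0.06, -0.02]]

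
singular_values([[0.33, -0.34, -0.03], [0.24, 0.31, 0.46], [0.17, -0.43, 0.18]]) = [0.67, 0.59, 0.19]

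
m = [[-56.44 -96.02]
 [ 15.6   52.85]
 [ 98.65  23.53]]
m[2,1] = 23.53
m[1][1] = 52.85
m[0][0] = -56.44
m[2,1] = 23.53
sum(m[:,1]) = -19.639999999999993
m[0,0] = -56.44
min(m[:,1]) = -96.02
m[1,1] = 52.85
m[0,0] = -56.44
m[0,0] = -56.44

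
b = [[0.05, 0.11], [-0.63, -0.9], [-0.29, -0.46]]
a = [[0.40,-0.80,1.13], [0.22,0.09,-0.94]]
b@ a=[[0.04, -0.03, -0.05], [-0.45, 0.42, 0.13], [-0.22, 0.19, 0.10]]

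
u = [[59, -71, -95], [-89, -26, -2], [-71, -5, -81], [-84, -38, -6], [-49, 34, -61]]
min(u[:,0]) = -89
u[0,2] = -95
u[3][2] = -6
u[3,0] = -84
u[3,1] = -38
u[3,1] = -38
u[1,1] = -26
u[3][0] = -84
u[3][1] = -38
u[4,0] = -49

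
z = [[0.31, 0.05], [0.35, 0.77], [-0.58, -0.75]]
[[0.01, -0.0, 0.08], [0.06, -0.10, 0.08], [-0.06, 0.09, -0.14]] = z @ [[0.01, 0.01, 0.26], [0.07, -0.13, -0.02]]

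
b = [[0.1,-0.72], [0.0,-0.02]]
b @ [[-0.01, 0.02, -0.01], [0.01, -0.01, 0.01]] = [[-0.01, 0.01, -0.01], [-0.00, 0.0, -0.0]]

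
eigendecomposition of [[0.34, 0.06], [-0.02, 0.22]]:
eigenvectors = [[0.98, -0.48], [-0.18, 0.88]]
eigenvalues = [0.33, 0.23]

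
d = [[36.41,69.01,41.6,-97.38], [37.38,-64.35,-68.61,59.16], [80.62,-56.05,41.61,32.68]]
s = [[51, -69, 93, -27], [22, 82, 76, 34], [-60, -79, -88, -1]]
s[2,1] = -79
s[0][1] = -69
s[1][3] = 34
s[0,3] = -27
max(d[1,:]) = 59.16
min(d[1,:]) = -68.61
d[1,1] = -64.35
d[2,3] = 32.68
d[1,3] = 59.16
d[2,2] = 41.61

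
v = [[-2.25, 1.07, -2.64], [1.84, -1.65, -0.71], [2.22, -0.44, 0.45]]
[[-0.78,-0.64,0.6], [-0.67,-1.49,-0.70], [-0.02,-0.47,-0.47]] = v@ [[-0.06, -0.27, -0.17],[0.16, 0.34, 0.23],[0.41, 0.61, 0.01]]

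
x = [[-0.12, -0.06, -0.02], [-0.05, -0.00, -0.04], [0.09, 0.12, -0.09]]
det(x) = 0.00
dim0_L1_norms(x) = [0.26, 0.18, 0.15]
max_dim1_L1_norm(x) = 0.3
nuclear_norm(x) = 0.31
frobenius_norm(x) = 0.23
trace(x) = -0.21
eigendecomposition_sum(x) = [[(-0.06-0.02j), -0.03+0.01j, (-0.01-0.04j)], [-0.02+0.02j, (-0+0.02j), (-0.02-0j)], [(0.05+0.13j), 0.06+0.03j, -0.04+0.07j]] + [[(-0.06+0.02j), (-0.03-0.01j), -0.01+0.04j],[(-0.02-0.02j), (-0-0.02j), (-0.02+0j)],[(0.05-0.13j), (0.06-0.03j), -0.04-0.07j]] + [[0.00-0.00j, (-0-0j), 0.00+0.00j], [-0.00+0.00j, 0j, (-0-0j)], [(-0+0j), 0.00+0.00j, -0.00-0.00j]]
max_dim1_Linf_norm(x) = 0.12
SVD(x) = [[-0.58, -0.62, 0.52],[-0.12, -0.57, -0.81],[0.81, -0.53, 0.25]] @ diag([0.20585519699424784, 0.10354543445322541, 0.001407435381185569]) @ [[0.72, 0.64, -0.27], [0.53, -0.26, 0.81], [0.44, -0.72, -0.53]]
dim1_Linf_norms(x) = [0.12, 0.05, 0.12]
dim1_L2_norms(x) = [0.14, 0.06, 0.17]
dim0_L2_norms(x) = [0.16, 0.13, 0.1]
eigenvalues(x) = [(-0.11+0.06j), (-0.11-0.06j), 0j]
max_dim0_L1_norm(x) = 0.26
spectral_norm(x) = 0.21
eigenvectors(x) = [[(-0.28+0.32j),-0.28-0.32j,(-0.44+0j)], [(0.09+0.2j),0.09-0.20j,(0.73+0j)], [0.88+0.00j,0.88-0.00j,(0.52+0j)]]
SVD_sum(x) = [[-0.09, -0.08, 0.03], [-0.02, -0.02, 0.01], [0.12, 0.11, -0.05]] + [[-0.03,  0.02,  -0.05],  [-0.03,  0.02,  -0.05],  [-0.03,  0.01,  -0.04]] + [[0.00, -0.00, -0.00], [-0.00, 0.0, 0.00], [0.0, -0.00, -0.0]]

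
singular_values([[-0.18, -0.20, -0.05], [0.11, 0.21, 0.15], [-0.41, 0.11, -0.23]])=[0.53, 0.31, 0.09]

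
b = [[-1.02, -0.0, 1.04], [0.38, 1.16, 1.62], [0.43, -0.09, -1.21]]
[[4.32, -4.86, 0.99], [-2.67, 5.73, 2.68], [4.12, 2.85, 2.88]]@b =[[-5.83, -5.73, -4.58], [6.05, 6.41, 3.26], [-1.88, 3.05, 5.42]]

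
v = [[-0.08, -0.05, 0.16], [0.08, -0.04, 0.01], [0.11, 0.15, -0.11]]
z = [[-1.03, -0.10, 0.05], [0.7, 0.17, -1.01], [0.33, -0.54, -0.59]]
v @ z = [[0.1, -0.09, -0.05], [-0.11, -0.02, 0.04], [-0.04, 0.07, -0.08]]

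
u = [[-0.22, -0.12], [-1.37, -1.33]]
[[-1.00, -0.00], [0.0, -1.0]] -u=[[-0.78, 0.12], [1.37, 0.33]]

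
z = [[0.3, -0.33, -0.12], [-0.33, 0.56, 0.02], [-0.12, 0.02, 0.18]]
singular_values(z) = [0.8, 0.22, 0.02]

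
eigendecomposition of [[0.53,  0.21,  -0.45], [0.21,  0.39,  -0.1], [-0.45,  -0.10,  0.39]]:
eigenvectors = [[0.73, 0.67, -0.15],  [0.35, -0.17, 0.92],  [-0.59, 0.72, 0.36]]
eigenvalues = [1.0, -0.01, 0.32]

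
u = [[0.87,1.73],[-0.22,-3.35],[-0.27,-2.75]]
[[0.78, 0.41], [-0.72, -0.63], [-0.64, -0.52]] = u @ [[0.54, 0.11], [0.18, 0.18]]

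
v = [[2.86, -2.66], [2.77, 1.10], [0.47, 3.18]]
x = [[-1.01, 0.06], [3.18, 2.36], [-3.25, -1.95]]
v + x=[[1.85, -2.60], [5.95, 3.46], [-2.78, 1.23]]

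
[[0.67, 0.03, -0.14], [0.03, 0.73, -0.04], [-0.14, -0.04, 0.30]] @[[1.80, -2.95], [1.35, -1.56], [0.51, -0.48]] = [[1.18, -1.96], [1.02, -1.21], [-0.15, 0.33]]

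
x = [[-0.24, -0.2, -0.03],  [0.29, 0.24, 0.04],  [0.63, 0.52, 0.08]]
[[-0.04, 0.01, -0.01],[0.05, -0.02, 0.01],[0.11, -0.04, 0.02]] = x@[[0.07, -0.05, -0.04], [0.11, -0.02, 0.07], [0.13, 0.04, 0.13]]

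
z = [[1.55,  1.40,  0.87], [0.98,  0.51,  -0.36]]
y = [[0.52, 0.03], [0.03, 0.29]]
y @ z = [[0.84, 0.74, 0.44],[0.33, 0.19, -0.08]]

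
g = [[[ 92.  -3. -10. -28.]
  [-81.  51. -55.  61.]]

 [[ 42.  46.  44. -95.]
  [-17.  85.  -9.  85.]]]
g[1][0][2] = 44.0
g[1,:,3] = [-95.0, 85.0]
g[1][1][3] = 85.0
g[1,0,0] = 42.0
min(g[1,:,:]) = -95.0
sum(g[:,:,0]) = 36.0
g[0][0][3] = -28.0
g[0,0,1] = -3.0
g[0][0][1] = -3.0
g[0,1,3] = 61.0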